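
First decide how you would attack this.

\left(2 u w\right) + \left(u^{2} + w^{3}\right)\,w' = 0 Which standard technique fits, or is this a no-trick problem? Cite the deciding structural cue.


Diagnosis: the exact-equation method — because the two cross partials coincide, the form is conservative as written — recover its potential in (u, w).


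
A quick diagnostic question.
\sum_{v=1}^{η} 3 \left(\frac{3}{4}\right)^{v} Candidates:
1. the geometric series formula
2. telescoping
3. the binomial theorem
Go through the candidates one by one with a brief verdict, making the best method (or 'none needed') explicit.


Diagnosis: the geometric series formula — check a ratio of consecutive terms: it is \frac{3}{4}, independent of the index, so the geometric formula closes the sum.
- the geometric series formula — yes, a natural case for it.
- telescoping — as presented, consecutive terms share no shifted copy to cancel against — no rewrite is on display to change that.
- the binomial theorem — the terms lack the binomial-coefficient-weighted complementary-power pattern of an expansion.


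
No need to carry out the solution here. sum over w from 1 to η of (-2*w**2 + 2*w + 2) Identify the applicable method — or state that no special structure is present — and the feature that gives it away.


Verdict: no special technique — the summand is a plain polynomial in w (expanding first if it arrives factored); standard power-sum formulas evaluate it term by term.


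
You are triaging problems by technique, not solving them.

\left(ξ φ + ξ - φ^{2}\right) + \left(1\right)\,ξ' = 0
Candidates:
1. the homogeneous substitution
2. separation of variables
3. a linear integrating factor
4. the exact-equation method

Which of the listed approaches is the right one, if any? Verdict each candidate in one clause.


Best approach: a linear integrating factor — the unknown enters only to the first power against a nonzero forcing term — the integrating-factor template applies directly.
- the homogeneous substitution — the slope changes under joint rescaling, failing the degree-zero test.
- separation of variables — no division isolates the independent variable from the unknown.
- a linear integrating factor — applicable, and directly so.
- the exact-equation method: the mixed partial derivatives differ, so the left side is not a total differential.


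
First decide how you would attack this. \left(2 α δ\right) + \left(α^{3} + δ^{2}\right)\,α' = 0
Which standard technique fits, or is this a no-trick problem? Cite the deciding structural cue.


Technique: the exact-equation method — 2 α δ and α^{3} + δ^{2} pass the exactness check on the nose, so no integrating factor in δ or α is needed at all.


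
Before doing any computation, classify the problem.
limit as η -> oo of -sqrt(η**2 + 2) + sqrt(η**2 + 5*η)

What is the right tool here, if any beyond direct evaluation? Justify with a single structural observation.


Best approach: conjugate multiplication — both pieces blow up but their difference is finite; the conjugate trick rationalizes sqrt(η**2 + 5*η) - sqrt(η**2 + 2).


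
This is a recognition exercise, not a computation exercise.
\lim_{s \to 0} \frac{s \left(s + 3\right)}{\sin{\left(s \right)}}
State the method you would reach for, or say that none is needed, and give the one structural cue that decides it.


Method: l'Hôpital's rule (0/0) — numerator and denominator both vanish at 0 — a genuine 0/0 form, which is exactly when l'Hôpital applies. The standard small-argument limits would also carry it; the rule is the systematic route.


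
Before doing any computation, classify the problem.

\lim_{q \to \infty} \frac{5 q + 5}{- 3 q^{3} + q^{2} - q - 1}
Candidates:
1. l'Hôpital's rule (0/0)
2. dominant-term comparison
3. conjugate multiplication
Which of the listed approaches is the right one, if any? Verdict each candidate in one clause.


Diagnosis: dominant-term comparison — as q grows, only the highest-degree terms matter — compare leading terms and read the limit off.
- l'Hôpital's rule (0/0): no 0/0 form appears: written as one quotient, top and bottom both grow without bound, and the ratio is decided by their leading terms.
- dominant-term comparison — applicable, and directly so.
- conjugate multiplication — no difference of divergent radicals appears, so rationalizing has nothing to cancel.


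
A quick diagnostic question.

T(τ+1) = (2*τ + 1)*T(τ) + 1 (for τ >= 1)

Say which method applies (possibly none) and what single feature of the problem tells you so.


Technique: a summation factor — an index-dependent multiplier 2*τ + 1 rules out characteristic roots; a summation factor converts it to a pure difference.


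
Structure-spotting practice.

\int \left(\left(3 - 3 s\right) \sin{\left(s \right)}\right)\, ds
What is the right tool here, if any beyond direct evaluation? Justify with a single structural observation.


Best approach: integration by parts — a polynomial factor 3 - 3 s multiplies \sin{\left(s \right)}; differentiating 3 - 3 s lowers its degree while \sin{\left(s \right)} integrates cleanly, so parts wins.


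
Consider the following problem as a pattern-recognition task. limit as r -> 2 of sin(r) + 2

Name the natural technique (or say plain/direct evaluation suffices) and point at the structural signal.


Diagnosis: no special technique — nothing blocks direct substitution at 2: plug in and finish.


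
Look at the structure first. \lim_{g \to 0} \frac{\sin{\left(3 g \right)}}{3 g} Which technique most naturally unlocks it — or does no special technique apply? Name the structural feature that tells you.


Technique: l'Hôpital's rule (0/0) — both numerator and denominator vanish at 0: the genuine 0/0 indeterminate that l'Hôpital exists for. Expanding numerator and denominator to first order gives the same value — the rule automates exactly that.


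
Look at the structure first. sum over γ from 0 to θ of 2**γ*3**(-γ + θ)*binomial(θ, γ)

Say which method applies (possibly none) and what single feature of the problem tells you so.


Method: the binomial theorem — the summand is term γ of a binomial expansion in 2 and 3; the whole sum is a single power.


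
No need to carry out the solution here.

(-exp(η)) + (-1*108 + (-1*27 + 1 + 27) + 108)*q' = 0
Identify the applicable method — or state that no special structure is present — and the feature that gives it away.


Technique: no special technique — solved for the derivative, q never appears on the right — this is a direct integration in η, not a differential-equations problem at heart.


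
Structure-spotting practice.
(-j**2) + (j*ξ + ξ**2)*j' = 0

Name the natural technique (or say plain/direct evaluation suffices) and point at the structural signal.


Diagnosis: the homogeneous substitution — the slope's numerator and denominator have matching total degree, so it depends only on j/ξ and the ratio substitution collapses it. Rewriting — with the variables' roles exchanged where the shape demands it — would expose a Bernoulli structure too; the homogeneous substitution simply reads the degrees directly.


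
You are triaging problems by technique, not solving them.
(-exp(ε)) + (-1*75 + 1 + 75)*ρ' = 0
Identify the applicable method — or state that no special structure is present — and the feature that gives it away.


Diagnosis: no special technique — solved for the derivative, no ρ appears — this is antidifferentiation in ε wearing ODE clothing.


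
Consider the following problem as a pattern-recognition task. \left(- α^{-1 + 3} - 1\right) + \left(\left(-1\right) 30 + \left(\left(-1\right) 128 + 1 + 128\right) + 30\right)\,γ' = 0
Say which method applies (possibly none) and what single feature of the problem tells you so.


Best approach: no special technique — with γ absent the equation is not coupled at all: direct integration in α.


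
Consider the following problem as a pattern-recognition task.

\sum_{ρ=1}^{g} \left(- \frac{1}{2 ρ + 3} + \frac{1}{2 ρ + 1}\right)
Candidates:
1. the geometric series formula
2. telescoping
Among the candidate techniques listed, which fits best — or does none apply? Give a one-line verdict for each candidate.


Technique: telescoping — this sum is a zipper: each term contributes \frac{1}{2 ρ + 1} and removes the next index's value, which the following term puts back, closing term by term.
- the geometric series formula: no single multiplier carries one term to the next throughout the sum.
- telescoping: yes — fits the structure here.


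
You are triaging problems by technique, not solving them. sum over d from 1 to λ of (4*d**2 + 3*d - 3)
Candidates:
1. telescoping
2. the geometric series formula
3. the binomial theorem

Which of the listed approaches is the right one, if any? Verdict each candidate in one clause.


Technique: no special technique — with only polynomial terms in d present, the classical sum-of-powers identities are all you need.
- telescoping — writing out consecutive terms as given produces no pairwise cancellation.
- the geometric series formula: no single multiplier carries one term to the next throughout the sum.
- the binomial theorem: no binomial coefficients pair with matched powers.


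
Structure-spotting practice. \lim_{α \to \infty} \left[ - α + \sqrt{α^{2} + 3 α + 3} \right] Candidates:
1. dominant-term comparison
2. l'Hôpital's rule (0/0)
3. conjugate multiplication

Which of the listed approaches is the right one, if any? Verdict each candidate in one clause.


Verdict: conjugate multiplication — infinity minus infinity with a radical in play — multiply by the conjugate so the divergences of \sqrt{α^{2} + 3 α + 3} and α annihilate.
- dominant-term comparison — no dominant power emerges to decide the limit by degree comparison.
- l'Hôpital's rule (0/0) — no quotient structure at all: the clash is ∞ minus ∞, which rationalizing converts into a tractable ratio.
- conjugate multiplication — applies; the problem has the shape this method handles.


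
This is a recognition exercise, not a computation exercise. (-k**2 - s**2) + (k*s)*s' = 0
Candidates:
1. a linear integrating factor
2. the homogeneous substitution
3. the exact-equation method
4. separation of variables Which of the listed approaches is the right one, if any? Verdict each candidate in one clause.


Method: the homogeneous substitution — scaling k and s together leaves the slope fixed — it depends only on s/k, so substitute the ratio. Rearranged, this also fits the Bernoulli template directly; the homogeneous substitution reads the structure without the rearrangement.
- a linear integrating factor — a nonlinear term in the unknown puts this outside the integrating-factor template.
- the homogeneous substitution — applicable, and directly so.
- the exact-equation method: exactness fails on the nose — the mixed partials do not match.
- separation of variables — no division isolates the independent variable from the unknown.


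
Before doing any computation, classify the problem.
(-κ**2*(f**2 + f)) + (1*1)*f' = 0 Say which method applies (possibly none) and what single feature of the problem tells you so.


Verdict: separation of variables — all dependence on the two variables factors apart, the defining separable shape. A Bernoulli rewrite would carry it as the equation stands — separating the variables needs no rearrangement either.


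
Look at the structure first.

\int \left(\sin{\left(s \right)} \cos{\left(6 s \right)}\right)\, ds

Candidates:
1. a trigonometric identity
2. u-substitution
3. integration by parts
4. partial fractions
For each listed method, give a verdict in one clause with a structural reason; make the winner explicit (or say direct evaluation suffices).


Method: a trigonometric identity — two sinusoids at different rates multiply in \sin{\left(s \right)} \cos{\left(6 s \right)}; the product-to-sum identity uncouples them.
- a trigonometric identity: yes, a natural case for it.
- u-substitution: no subexpression of the integrand pairs with its own derivative as a factor — individual terms may offer their own substitutions, but any change of variable covering the whole integral would have to be constructed from outside the expression.
- integration by parts: not the fit here: there is no polynomial factor to ladder down — parts can still close the trigonometric product by recursion, though the identity rewrite is the direct route.
- partial fractions: there is no rational-function structure to decompose.


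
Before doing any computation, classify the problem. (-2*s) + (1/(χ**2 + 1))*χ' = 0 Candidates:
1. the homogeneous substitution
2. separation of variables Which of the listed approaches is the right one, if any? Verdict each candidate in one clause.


Verdict: separation of variables — all dependence on the two variables factors apart, the defining separable shape.
- the homogeneous substitution: the slope does not depend on the ratio of the variables alone.
- separation of variables — a fit — the right tool for this form.


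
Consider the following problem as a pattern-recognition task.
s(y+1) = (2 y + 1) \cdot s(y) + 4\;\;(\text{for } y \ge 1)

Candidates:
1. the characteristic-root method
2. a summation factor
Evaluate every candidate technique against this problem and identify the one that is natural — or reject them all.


Diagnosis: a summation factor — first-order linear but the coefficient 2 y + 1 moves with the index — divide by the cumulative product and telescope.
- the characteristic-root method: the coefficients vary with the index, breaking the constant-coefficient structure the method needs.
- a summation factor: yes, a natural case for it.


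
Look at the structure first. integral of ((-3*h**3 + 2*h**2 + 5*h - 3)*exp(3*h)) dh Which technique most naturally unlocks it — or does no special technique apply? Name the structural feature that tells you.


Method: integration by parts — the integrand splits as -3*h**3 + 2*h**2 + 5*h - 3 times exp(3*h) — repeatedly differentiating the polynomial part kills it, which is the parts ladder.


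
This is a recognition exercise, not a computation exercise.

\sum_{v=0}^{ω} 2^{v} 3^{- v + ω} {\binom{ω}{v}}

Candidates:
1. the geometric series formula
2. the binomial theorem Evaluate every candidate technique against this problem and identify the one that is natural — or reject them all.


Technique: the binomial theorem — {\binom{ω}{v}} weighting matched powers of 2 and 3 is the expanded form of (2 + 3)^ω — fold it back up.
- the geometric series formula: dividing successive terms gives an index-dependent quantity, not a constant.
- the binomial theorem: yes — fits the structure here.


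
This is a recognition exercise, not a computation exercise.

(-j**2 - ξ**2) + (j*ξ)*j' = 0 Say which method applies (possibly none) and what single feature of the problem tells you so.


Technique: the homogeneous substitution — scaling ξ and j together leaves the slope fixed — it depends only on j/ξ, so substitute the ratio. A Bernoulli rewrite works here as the equation stands — the homogeneous substitution is the more immediate reading.


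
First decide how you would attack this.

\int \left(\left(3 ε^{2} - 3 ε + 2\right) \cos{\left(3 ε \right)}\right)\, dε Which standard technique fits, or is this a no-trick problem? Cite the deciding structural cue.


Method: integration by parts — differentiate 3 ε^{2} - 3 ε + 2, integrate \cos{\left(3 ε \right)}: each pass lowers the polynomial degree, so parts terminates.


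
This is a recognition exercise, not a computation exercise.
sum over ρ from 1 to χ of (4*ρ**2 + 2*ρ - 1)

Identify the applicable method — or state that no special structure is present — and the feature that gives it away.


Verdict: no special technique — recognize the absence of structure: constant-multiple powers of ρ summed plainly, no special method required.


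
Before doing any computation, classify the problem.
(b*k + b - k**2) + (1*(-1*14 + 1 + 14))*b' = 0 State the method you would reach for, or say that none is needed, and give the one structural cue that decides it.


Verdict: a linear integrating factor — the unknown enters only to the first power against a nonzero forcing term — the integrating-factor template applies directly.


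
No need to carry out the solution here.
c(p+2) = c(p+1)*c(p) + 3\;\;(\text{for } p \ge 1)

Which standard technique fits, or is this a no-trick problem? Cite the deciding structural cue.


Verdict: no special technique — the unknown sequence enters the update nonlinearly, so no linear method fits the recurrence as written — direct iteration remains.


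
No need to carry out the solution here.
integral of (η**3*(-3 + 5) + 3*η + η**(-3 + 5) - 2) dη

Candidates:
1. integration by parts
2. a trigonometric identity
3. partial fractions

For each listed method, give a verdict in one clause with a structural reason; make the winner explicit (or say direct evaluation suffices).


Diagnosis: no special technique — the integrand is a sum of constant multiples of powers of η — integrate term by term.
- integration by parts — parts would only shuffle a directly integrable integrand.
- a trigonometric identity — with no trigonometric functions present, identity rewriting has no target.
- partial fractions — the expression is not a ratio of polynomials that decomposes further.


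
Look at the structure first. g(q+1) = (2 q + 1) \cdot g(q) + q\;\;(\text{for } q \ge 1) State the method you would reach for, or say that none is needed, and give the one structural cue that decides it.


Best approach: a summation factor — with the index-dependent coefficient 2 q + 1, dividing by the cumulative product turns the left side into a pure difference.


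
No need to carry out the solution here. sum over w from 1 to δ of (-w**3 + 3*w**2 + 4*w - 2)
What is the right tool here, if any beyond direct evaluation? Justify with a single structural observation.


Best approach: no special technique — this is bookkeeping, not technique: standard formulas for sums of constant-multiple powers of w apply termwise.


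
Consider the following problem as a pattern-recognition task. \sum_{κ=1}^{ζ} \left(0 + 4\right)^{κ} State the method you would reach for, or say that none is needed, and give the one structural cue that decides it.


Technique: the geometric series formula — check a ratio of consecutive terms: it is 4, independent of the index, so the geometric formula closes the sum.


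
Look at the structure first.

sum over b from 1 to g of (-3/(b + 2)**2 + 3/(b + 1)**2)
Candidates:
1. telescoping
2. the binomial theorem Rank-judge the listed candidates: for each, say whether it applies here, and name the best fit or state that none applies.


Diagnosis: telescoping — each term adds 3/(b + 1)**2 and subtracts the same expression advanced one index; that subtracted piece cancels against the next term's added copy — only the boundary terms survive.
- telescoping — a fit — the right tool for this form.
- the binomial theorem — there is no sum-raised-to-a-power identity hiding in these terms.


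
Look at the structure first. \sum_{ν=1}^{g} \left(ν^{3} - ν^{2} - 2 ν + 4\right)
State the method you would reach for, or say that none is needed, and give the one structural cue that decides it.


Technique: no special technique — no cancellation, no constant ratio, no binomial weights — just polynomial terms summed directly.


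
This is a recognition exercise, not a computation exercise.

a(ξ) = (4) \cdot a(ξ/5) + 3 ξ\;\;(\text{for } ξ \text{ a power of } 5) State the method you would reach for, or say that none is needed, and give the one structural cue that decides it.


Best approach: the master substitution — the argument contracts 5-fold per step: reindex ξ exponentially and solve the linear recurrence in the new index.


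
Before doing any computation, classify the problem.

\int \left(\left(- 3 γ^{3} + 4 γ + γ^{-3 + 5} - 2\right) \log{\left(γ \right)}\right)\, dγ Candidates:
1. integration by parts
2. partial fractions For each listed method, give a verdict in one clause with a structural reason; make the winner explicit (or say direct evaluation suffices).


Technique: integration by parts — with u = \log{\left(γ \right)} the logarithm disappears after one differentiation, leaving a power-rule integral.
- integration by parts: applies; the problem has the shape this method handles.
- partial fractions — the expression is not a ratio of polynomials that decomposes further.


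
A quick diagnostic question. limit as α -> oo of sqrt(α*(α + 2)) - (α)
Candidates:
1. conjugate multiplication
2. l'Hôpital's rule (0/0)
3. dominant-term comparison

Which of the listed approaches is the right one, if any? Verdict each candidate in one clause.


Technique: conjugate multiplication — the difference sqrt(α*(α + 2)) - α is an ∞ − ∞ stalemate; its conjugate partner breaks the tie.
- conjugate multiplication: a fit — the right tool for this form.
- l'Hôpital's rule (0/0) — substitution produces ∞ − ∞ rather than a vanishing quotient; the rule needs a 0/0 ratio to act on.
- dominant-term comparison — this is not a rational comparison of growth rates at infinity.


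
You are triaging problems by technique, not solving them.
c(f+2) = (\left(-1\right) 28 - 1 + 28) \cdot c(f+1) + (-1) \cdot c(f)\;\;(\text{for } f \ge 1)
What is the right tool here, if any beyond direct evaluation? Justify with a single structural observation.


Diagnosis: the characteristic-root method — no index-dependence in the weights and nothing inhomogeneous: classic characteristic-equation setup.


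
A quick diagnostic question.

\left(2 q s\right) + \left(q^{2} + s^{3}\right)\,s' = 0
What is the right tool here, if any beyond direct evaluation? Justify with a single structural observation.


Method: the exact-equation method — checking ∂/∂s of 2 q s against ∂/∂q of q^{2} + s^{3}: they match — the equation is exact as it stands.


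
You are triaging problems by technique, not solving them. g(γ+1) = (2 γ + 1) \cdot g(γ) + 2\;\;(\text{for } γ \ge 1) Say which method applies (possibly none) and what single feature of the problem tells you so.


Best approach: a summation factor — one step of memory with a weight 2 γ + 1 that changes as the index grows — the summation-factor construction is built for this.


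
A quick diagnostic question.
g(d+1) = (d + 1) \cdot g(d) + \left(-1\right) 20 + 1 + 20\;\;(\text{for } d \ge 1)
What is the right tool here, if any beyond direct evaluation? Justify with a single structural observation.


Diagnosis: a summation factor — first-order linear but the coefficient d + 1 moves with the index — divide by the cumulative product and telescope.


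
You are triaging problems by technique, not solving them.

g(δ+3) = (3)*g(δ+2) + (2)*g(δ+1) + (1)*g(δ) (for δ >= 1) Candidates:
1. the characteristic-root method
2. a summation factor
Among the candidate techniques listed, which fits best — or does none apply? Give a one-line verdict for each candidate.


Method: the characteristic-root method — this is the constant-coefficient homogeneous case — the whole solution in δ reduces to a polynomial's roots.
- the characteristic-root method: applicable, and directly so.
- a summation factor — a summation factor telescopes one-step recursions; this one carries higher-order memory.


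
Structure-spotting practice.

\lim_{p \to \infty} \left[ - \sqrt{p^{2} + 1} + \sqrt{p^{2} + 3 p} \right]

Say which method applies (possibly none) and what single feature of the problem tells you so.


Best approach: conjugate multiplication — the difference \sqrt{p^{2} + 3 p} - \sqrt{p^{2} + 1} is an ∞ − ∞ stalemate; its conjugate partner breaks the tie.


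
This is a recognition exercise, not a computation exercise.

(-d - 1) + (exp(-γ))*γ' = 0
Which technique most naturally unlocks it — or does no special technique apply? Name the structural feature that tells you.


Diagnosis: separation of variables — solved for the derivative, the right side splits multiplicatively into a function of each variable alone — divide and integrate each side. The equation is exact as it stands too — a potential function exists — though separation reads the split structure directly.


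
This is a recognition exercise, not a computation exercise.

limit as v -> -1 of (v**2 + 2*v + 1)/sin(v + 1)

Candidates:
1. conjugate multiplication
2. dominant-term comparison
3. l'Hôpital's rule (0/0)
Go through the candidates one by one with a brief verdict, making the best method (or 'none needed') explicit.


Technique: l'Hôpital's rule (0/0) — substituting -1 gives 0 over 0; differentiate top and bottom once and re-evaluate. A first-order expansion at the point is an equally standard path; the rule packages it.
- conjugate multiplication: there are no radicals in tension whose conjugate would simplify matters.
- dominant-term comparison: this limit is not decided by comparing leading-term growth at infinity.
- l'Hôpital's rule (0/0): yes, a natural case for it.


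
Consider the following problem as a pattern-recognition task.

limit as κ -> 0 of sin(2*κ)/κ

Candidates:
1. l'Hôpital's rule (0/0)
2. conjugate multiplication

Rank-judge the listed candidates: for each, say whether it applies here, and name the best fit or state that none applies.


Technique: l'Hôpital's rule (0/0) — substituting 0 gives 0 over 0; differentiate top and bottom once and re-evaluate. One could equally expand both pieces locally and compare leading terms; the rule does that in one stroke.
- l'Hôpital's rule (0/0): a fit — the right tool for this form.
- conjugate multiplication: no difference of divergent radicals appears, so rationalizing has nothing to cancel.


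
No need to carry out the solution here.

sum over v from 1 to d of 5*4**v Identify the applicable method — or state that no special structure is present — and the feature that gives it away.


Technique: the geometric series formula — consecutive terms stand in a fixed index-free ratio — the geometric sum formula closes it.


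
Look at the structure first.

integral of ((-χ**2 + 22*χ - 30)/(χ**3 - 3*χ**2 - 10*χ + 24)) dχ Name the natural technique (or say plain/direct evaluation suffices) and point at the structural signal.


Technique: partial fractions — χ**3 - 3*χ**2 - 10*χ + 24 splits into linear pieces, so the quotient is a sum of simple fractions — decompose before integrating.


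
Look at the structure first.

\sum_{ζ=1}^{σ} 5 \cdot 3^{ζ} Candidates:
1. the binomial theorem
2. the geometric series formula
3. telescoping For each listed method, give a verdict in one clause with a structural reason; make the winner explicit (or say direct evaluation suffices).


Best approach: the geometric series formula — term-over-term division gives 3 every time — index-free ratio, geometric sum formula applies.
- the binomial theorem — the summand does not match any term pattern of an expanded binomial power.
- the geometric series formula: yes — fits the structure here.
- telescoping — as presented, consecutive terms share no shifted copy to cancel against — no rewrite is on display to change that.


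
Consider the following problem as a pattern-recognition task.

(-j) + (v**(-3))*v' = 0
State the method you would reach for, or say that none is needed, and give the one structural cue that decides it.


Method: separation of variables — separating collects all v-dependence with the derivative and leaves all j-dependence opposite: variables separate. The equation is exact as it stands too — a potential function exists — though separation reads the split structure directly.


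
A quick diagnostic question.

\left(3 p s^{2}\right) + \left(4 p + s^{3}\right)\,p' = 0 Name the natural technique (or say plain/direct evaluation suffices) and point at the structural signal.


Technique: the exact-equation method — checking ∂/∂p of 3 p s^{2} against ∂/∂s of 4 p + s^{3}: they match — the equation is exact as it stands.


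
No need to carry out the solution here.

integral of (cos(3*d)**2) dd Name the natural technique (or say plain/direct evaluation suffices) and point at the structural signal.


Verdict: a trigonometric identity — even powers like cos(3*d)**2 never integrate directly; the half-angle identity lowers the degree first.


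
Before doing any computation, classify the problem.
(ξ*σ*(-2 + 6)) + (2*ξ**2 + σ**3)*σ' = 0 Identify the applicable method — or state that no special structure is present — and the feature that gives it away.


Verdict: the exact-equation method — equality of cross partials is the green light — assemble the potential function term by term.


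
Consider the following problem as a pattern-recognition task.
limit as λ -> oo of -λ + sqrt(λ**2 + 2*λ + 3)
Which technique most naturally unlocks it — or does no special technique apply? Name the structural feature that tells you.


Diagnosis: conjugate multiplication — divergence minus divergence hides a finite answer — expose it by pairing sqrt(λ**2 + 2*λ + 3) - λ with its conjugate.


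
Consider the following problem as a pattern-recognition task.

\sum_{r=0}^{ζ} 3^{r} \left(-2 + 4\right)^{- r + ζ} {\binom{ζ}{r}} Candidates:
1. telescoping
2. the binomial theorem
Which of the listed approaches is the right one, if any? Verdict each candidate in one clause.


Technique: the binomial theorem — terms weighting {\binom{ζ}{r}} against matched powers of 3 and (-2 + 4) reassemble into (3 + (-2 + 4))^ζ by the binomial theorem.
- telescoping: the summand is not presented as a shifted difference — a telescoping rewrite may exist, but the displayed structure does not offer one.
- the binomial theorem: applicable, and directly so.


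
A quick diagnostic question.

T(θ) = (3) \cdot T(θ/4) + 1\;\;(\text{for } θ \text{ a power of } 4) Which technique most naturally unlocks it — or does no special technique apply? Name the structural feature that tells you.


Diagnosis: the master substitution — the argument contracts 4-fold per step: reindex θ exponentially and solve the linear recurrence in the new index.


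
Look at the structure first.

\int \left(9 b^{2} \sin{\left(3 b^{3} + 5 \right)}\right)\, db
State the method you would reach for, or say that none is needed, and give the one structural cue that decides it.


Technique: u-substitution — structure check: outer function, inner expression 3 b^{3} + 5, inner derivative as a factor — the classic u = 3 b^{3} + 5 pattern.


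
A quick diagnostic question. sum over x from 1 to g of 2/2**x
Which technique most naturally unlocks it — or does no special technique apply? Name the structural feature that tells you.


Method: the geometric series formula — consecutive terms stand in a fixed index-free ratio — the geometric sum formula closes it.


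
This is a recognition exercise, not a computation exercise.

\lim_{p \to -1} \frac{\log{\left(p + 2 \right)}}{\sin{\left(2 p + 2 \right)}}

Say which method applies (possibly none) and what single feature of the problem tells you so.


Technique: l'Hôpital's rule (0/0) — plug in -1: top and bottom both hit zero, so differentiate each and retry. One could equally expand both pieces locally and compare leading terms; the rule does that in one stroke.


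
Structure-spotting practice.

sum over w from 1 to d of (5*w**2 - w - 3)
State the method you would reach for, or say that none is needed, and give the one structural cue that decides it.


Method: no special technique — nothing telescopes and nothing is geometric; polynomial terms in w sum term by term.


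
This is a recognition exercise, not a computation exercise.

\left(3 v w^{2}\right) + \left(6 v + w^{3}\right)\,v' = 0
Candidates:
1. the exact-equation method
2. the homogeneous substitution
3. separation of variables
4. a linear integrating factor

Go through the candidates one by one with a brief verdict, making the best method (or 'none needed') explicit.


Diagnosis: the exact-equation method — check exactness first: here it holds (3 v w^{2}, 6 v + w^{3} have matching cross partials), so no integrating factor is needed.
- the exact-equation method: a fit — the right tool for this form.
- the homogeneous substitution — the ratio of the variables does not determine the slope.
- separation of variables: no division isolates the independent variable from the unknown.
- a linear integrating factor — the unknown enters nonlinearly (through a power, a denominator, or a transcendental function), which the linear integrating-factor recipe cannot absorb as-is — any repair would come from a preliminary substitution, not the factor.


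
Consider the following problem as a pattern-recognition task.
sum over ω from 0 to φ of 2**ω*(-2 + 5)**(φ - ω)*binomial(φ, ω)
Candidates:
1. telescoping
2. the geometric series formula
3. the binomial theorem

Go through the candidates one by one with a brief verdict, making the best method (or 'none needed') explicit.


Technique: the binomial theorem — the binomial coefficients weight matched powers of 2 and (-2 + 5), which is exactly the expansion of a binomial power.
- telescoping: in the displayed form, no term reappears at a neighboring index to cancel against.
- the geometric series formula — no single multiplier carries one term to the next throughout the sum.
- the binomial theorem — yes — fits the structure here.


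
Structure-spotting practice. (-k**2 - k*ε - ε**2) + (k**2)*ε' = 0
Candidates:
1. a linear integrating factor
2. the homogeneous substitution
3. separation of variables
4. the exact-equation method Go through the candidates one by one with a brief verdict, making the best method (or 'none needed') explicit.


Best approach: the homogeneous substitution — solved for the derivative, the right side is unchanged under scaling k and ε together — it depends only on the ratio ε/k, so substitute a single ratio variable.
- a linear integrating factor — the unknown enters nonlinearly (through a power, a denominator, or a transcendental function), which the linear integrating-factor recipe cannot absorb as-is — any repair would come from a preliminary substitution, not the factor.
- the homogeneous substitution — yes — fits the structure here.
- separation of variables: the two dependences do not factor apart.
- the exact-equation method: the cross partial derivatives disagree, so no single potential exists.


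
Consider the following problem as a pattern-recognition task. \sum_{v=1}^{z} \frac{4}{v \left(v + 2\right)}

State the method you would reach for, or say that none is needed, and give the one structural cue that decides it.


Verdict: telescoping — split \frac{4}{v \left(v + 2\right)} by partial fractions and the pieces are one function at shifted arguments — interior terms cancel.


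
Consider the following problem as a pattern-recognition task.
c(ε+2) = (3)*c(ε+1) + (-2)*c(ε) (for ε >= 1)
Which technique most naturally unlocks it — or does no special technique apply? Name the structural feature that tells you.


Best approach: the characteristic-root method — linear, homogeneous, constant coefficients: solutions of the form r^ε exist — find the roots of the characteristic polynomial.


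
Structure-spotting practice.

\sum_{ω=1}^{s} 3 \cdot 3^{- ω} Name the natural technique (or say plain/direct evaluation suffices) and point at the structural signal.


Best approach: the geometric series formula — consecutive terms stand in a fixed index-free ratio — the geometric sum formula closes it.


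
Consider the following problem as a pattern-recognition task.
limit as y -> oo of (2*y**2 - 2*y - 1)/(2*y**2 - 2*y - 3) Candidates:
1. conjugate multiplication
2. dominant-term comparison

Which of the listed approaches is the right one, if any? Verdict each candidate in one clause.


Best approach: dominant-term comparison — at large y only the top-degree terms survive; compare the leading terms and the limit falls out.
- conjugate multiplication: there are no radicals in tension whose conjugate would simplify matters.
- dominant-term comparison — applies; the problem has the shape this method handles.


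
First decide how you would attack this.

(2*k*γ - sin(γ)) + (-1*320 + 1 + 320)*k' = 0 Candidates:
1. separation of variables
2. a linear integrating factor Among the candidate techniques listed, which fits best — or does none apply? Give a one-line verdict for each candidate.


Best approach: a linear integrating factor — linear in the unknown with genuine forcing: multiply through by the exponential of the integrated coefficient and the left side closes into one derivative.
- separation of variables — no algebra isolates the independent variable on one side and the unknown on the other.
- a linear integrating factor — applies; the problem has the shape this method handles.


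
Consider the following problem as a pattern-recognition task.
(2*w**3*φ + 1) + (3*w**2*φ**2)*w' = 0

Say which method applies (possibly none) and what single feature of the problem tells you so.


Technique: the exact-equation method — the mixed-partials test passes for 2*w**3*φ + 1 and 3*w**2*φ**2, so a potential function exists as presented.


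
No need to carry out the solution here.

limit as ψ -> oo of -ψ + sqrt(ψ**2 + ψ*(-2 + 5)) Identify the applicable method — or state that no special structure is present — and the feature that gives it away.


Verdict: conjugate multiplication — both pieces blow up but their difference is finite; the conjugate trick rationalizes sqrt(ψ**2 + ψ*(-2 + 5)) - ψ.


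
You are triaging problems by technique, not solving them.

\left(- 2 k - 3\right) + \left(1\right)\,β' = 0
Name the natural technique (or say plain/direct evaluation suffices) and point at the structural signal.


Diagnosis: no special technique — solved for the derivative, β never appears on the right — this is a direct integration in k, not a differential-equations problem at heart.


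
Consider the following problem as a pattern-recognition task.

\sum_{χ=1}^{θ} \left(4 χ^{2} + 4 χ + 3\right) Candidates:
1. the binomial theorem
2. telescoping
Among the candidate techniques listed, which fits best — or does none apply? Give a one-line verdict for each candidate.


Best approach: no special technique — with only polynomial terms in χ present, the classical sum-of-powers identities are all you need.
- the binomial theorem: the terms do not reassemble into a binomial power.
- telescoping: in the displayed form, no term reappears at a neighboring index to cancel against.


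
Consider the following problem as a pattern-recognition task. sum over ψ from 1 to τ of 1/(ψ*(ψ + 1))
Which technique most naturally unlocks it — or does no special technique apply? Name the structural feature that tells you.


Diagnosis: telescoping — poles of 1/(ψ*(ψ + 1)) differ by an integer, the telltale of a telescoping partial-fraction sum.


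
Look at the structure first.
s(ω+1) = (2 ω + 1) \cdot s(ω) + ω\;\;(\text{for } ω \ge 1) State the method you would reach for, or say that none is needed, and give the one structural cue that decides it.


Verdict: a summation factor — one-term recursion with variable weight 2 ω + 1 is solved by product normalization, not by root-finding.


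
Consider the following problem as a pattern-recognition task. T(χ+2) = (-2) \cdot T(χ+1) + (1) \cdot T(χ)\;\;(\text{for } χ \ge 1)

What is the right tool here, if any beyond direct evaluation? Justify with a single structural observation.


Technique: the characteristic-root method — shift-invariance with fixed coefficients calls for exponential trials; the characteristic polynomial finds every r^χ.
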